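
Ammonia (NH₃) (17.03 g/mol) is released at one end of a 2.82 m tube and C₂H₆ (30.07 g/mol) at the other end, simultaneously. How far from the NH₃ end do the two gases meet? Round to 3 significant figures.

1.61 m

The fronts meet when d_NH₃ + d_C₂H₆ = L with d_NH₃/d_C₂H₆ = √(M_C₂H₆/M_NH₃) (Graham's law). Here √(M_C₂H₆/M_NH₃) = √(30.07/17.03) = 1.329.
With d_NH₃ + d_C₂H₆ = 2.82 m, d_C₂H₆ = 2.82/(1 + 1.329) = 1.211 m.
d_NH₃ = 2.82 − 1.211 = 1.61 m.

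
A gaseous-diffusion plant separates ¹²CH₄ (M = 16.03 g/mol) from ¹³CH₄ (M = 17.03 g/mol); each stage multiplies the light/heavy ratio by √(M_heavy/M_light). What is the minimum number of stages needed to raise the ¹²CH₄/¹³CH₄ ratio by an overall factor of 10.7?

With α = √(17.03/16.03) per stage, ln α = ½ ln(1.06238) = 0.03026.
Need α^N ≥ 10.7 ⇒ N ≥ ln(10.7) / ln α = 2.370 / 0.03026 = 78.34.
So at least 79 stages are needed.

79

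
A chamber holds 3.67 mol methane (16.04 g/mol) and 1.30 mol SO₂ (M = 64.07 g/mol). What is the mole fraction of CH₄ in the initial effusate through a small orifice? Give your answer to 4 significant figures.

Each component's effusion rate ∝ (its partial pressure)·(1/√M) ∝ n_i/√M_i.
x_CH₄(eff) = (n_CH₄/√M_CH₄) / (n_CH₄/√M_CH₄ + n_SO₂/√M_SO₂)
= (3.67/√16.04) / (3.67/√16.04 + 1.30/√64.07) = 0.9164/(0.9164 + 0.1624) = 0.8494.

0.8494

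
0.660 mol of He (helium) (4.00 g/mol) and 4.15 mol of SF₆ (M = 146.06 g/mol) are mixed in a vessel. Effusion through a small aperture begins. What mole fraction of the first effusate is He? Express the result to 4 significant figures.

0.4901

Rate_i ∝ x_i/√M_i (Graham's law weighted by mole fraction), so the effusate composition follows n_i/√M_i.
So x_He in the escaping gas = (n_He/√M_He) / Σ(n_i/√M_i)
= (0.660/√4.00) / (0.660/√4.00 + 4.15/√146.06) = 0.3300/(0.3300 + 0.3434) = 0.4901.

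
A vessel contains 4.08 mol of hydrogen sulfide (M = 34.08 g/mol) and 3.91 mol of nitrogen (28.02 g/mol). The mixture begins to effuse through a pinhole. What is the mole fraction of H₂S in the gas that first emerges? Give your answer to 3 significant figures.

Effusion rate of each component ∝ n_i/√M_i (partial pressure × 1/√M).
So x_H₂S in the escaping gas = (n_H₂S/√M_H₂S) / Σ(n_i/√M_i)
= (4.08/√34.08) / (4.08/√34.08 + 3.91/√28.02) = 0.6989/(0.6989 + 0.7387) = 0.486.

0.486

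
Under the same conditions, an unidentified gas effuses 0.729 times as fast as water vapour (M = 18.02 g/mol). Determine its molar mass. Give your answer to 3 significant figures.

33.9 g/mol

Using Graham's law: rate_X/rate_H₂O = √(M_H₂O/M_X).
0.729 = √(18.02/M_X)
M_X = 18.02 / 0.729² = 18.02 / 0.5314 = 33.9 g/mol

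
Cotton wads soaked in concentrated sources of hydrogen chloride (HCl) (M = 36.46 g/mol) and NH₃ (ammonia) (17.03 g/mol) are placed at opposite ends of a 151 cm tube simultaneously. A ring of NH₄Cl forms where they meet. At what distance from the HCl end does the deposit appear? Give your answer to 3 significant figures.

61.3 cm

Graham's law gives d_HCl/d_NH₃ = rate_HCl/rate_NH₃ = √(M_NH₃/M_HCl) = √(17.03/36.46) = 0.6834.
With d_HCl + d_NH₃ = 151 cm, d_NH₃ = 151/(1 + 0.6834) = 89.70 cm.
d_HCl = 151 − 89.70 = 61.3 cm.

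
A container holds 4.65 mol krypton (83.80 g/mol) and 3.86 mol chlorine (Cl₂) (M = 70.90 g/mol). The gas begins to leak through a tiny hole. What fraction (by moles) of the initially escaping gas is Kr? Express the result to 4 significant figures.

Effusion rate of each component ∝ n_i/√M_i (partial pressure × 1/√M).
So x_Kr in the escaping gas = (n_Kr/√M_Kr) / Σ(n_i/√M_i)
= (4.65/√83.80) / (4.65/√83.80 + 3.86/√70.90) = 0.5080/(0.5080 + 0.4584) = 0.5256.

0.5256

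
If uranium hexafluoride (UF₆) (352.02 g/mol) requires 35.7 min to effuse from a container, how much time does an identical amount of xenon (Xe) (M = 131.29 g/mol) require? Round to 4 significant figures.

Since effusion rate ∝ 1/√M, t_Xe/t_UF₆ = √(M_Xe/M_UF₆) = √(131.29/352.02) = √0.3730 = 0.6107.
So the time for Xe is 35.7 × 0.6107 = 21.80 min.

21.80 min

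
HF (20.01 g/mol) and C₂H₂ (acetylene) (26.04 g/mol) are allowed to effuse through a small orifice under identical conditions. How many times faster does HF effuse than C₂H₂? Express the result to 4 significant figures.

From Graham's law, rate_HF/rate_C₂H₂ = √(M_C₂H₂/M_HF) = √(26.04/20.01) = √1.301 = 1.141.

1.141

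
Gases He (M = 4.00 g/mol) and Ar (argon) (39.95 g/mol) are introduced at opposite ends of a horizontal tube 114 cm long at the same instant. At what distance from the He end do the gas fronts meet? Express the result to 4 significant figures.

Graham's law gives d_He/d_Ar = rate_He/rate_Ar = √(M_Ar/M_He) = √(39.95/4.00) = 3.160.
With d_He + d_Ar = 114 cm, d_Ar = 114/(1 + 3.160) = 27.40 cm.
d_He = 114 − 27.40 = 86.60 cm.

86.60 cm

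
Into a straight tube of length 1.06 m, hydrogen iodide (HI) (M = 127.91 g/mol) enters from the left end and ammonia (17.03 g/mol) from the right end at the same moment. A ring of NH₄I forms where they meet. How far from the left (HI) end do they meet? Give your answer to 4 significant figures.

The fronts meet when d_HI + d_NH₃ = L with d_HI/d_NH₃ = √(M_NH₃/M_HI) (Graham's law). Here √(M_NH₃/M_HI) = √(17.03/127.91) = 0.3649.
With d_HI + d_NH₃ = 1.06 m, d_NH₃ = 1.06/(1 + 0.3649) = 0.7766 m.
d_HI = 1.06 − 0.7766 = 0.2834 m.

0.2834 m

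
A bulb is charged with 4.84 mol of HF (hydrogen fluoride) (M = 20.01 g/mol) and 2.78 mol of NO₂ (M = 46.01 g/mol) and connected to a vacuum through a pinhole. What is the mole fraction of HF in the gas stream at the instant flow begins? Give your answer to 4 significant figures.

Each component's effusion rate ∝ (its partial pressure)·(1/√M) ∝ n_i/√M_i.
Mole fraction of HF in the effusate = (n_HF/√M_HF) / (n_HF/√M_HF + n_NO₂/√M_NO₂)
= (4.84/√20.01) / (4.84/√20.01 + 2.78/√46.01) = 1.082/(1.082 + 0.4098) = 0.7253.

0.7253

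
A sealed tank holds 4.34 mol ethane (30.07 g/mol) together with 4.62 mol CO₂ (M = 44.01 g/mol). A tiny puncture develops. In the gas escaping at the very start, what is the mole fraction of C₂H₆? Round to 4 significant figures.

Rate_i ∝ x_i/√M_i (Graham's law weighted by mole fraction), so the effusate composition follows n_i/√M_i.
Mole fraction of C₂H₆ in the effusate = (n_C₂H₆/√M_C₂H₆) / (n_C₂H₆/√M_C₂H₆ + n_CO₂/√M_CO₂)
= (4.34/√30.07) / (4.34/√30.07 + 4.62/√44.01) = 0.7914/(0.7914 + 0.6964) = 0.5319.

0.5319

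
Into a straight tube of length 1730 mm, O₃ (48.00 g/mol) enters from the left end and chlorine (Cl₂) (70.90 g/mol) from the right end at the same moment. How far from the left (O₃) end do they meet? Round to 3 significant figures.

Graham's law gives d_O₃/d_Cl₂ = rate_O₃/rate_Cl₂ = √(M_Cl₂/M_O₃) = √(70.90/48.00) = 1.215.
With d_O₃ + d_Cl₂ = 1730 mm, d_Cl₂ = 1730/(1 + 1.215) = 780.9 mm.
d_O₃ = 1730 − 780.9 = 949 mm.

949 mm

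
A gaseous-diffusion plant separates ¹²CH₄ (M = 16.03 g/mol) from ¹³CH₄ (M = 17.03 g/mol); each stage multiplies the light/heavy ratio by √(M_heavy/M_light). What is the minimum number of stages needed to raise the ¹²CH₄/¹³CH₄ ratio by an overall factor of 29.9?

113

Per stage α = (17.03/16.03)^(1/2) = 1.06238^0.5, giving ln α = 0.03026.
Need α^N ≥ 29.9 ⇒ N ≥ ln(29.9) / ln α = 3.398 / 0.03026 = 112.30.
Minimum whole number of stages: N = 113.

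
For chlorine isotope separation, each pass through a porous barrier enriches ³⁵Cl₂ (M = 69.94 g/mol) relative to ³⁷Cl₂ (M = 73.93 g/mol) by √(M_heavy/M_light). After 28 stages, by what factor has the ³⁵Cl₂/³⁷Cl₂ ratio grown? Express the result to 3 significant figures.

Overall factor = α^28 with α = √(73.93/69.94), i.e. (73.93/69.94)^(28/2).
= 1.05705^14 = 2.17.

2.17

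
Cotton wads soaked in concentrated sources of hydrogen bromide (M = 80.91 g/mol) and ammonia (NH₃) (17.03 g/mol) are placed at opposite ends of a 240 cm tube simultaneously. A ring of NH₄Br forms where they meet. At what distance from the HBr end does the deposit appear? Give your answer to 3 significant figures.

Graham's law gives d_HBr/d_NH₃ = rate_HBr/rate_NH₃ = √(M_NH₃/M_HBr) = √(17.03/80.91) = 0.4588.
With d_HBr + d_NH₃ = 240 cm, d_NH₃ = 240/(1 + 0.4588) = 164.5 cm.
d_HBr = 240 − 164.5 = 75.5 cm.

75.5 cm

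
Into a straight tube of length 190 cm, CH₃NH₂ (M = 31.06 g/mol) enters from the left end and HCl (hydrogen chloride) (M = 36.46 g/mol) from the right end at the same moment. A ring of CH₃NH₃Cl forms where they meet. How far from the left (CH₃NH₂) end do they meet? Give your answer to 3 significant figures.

Distances travelled in equal time are proportional to diffusion rates, so d_CH₃NH₂/d_HCl = √(M_HCl/M_CH₃NH₂) = √(36.46/31.06) = 1.083.
With d_CH₃NH₂ + d_HCl = 190 cm, d_HCl = 190/(1 + 1.083) = 91.20 cm.
d_CH₃NH₂ = 190 − 91.20 = 98.8 cm.

98.8 cm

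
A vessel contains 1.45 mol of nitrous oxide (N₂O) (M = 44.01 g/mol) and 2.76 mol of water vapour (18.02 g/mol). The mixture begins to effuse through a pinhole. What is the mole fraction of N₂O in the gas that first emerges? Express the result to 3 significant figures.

0.252

Each component's effusion rate ∝ (its partial pressure)·(1/√M) ∝ n_i/√M_i.
Mole fraction of N₂O in the effusate = (n_N₂O/√M_N₂O) / (n_N₂O/√M_N₂O + n_H₂O/√M_H₂O)
= (1.45/√44.01) / (1.45/√44.01 + 2.76/√18.02) = 0.2186/(0.2186 + 0.6502) = 0.252.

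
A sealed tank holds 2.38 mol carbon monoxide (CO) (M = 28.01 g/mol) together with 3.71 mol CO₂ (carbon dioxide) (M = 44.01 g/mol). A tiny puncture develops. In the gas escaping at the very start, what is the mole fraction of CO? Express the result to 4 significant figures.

0.4457

Effusion rate of each component ∝ n_i/√M_i (partial pressure × 1/√M).
So x_CO in the escaping gas = (n_CO/√M_CO) / Σ(n_i/√M_i)
= (2.38/√28.01) / (2.38/√28.01 + 3.71/√44.01) = 0.4497/(0.4497 + 0.5592) = 0.4457.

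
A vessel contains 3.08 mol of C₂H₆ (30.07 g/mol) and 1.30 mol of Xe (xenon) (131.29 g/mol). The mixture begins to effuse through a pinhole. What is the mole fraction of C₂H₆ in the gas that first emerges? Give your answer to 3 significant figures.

0.832

Each component's effusion rate ∝ (its partial pressure)·(1/√M) ∝ n_i/√M_i.
x_C₂H₆(eff) = (n_C₂H₆/√M_C₂H₆) / (n_C₂H₆/√M_C₂H₆ + n_Xe/√M_Xe)
= (3.08/√30.07) / (3.08/√30.07 + 1.30/√131.29) = 0.5617/(0.5617 + 0.1135) = 0.832.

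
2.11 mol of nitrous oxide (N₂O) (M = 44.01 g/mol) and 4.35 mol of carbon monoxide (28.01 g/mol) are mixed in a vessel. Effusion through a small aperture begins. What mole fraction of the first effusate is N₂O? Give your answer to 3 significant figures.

0.279

Rate_i ∝ x_i/√M_i (Graham's law weighted by mole fraction), so the effusate composition follows n_i/√M_i.
Mole fraction of N₂O in the effusate = (n_N₂O/√M_N₂O) / (n_N₂O/√M_N₂O + n_CO/√M_CO)
= (2.11/√44.01) / (2.11/√44.01 + 4.35/√28.01) = 0.3181/(0.3181 + 0.8219) = 0.279.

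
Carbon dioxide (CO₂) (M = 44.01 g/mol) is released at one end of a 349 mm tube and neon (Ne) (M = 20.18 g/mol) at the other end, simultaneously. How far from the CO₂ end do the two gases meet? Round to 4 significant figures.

In equal time, each gas travels a distance ∝ its rate ∝ 1/√M, so d_CO₂/d_Ne = √(M_Ne/M_CO₂) = √(20.18/44.01) = 0.6772.
With d_CO₂ + d_Ne = 349 mm, d_Ne = 349/(1 + 0.6772) = 208.1 mm.
d_CO₂ = 349 − 208.1 = 140.9 mm.

140.9 mm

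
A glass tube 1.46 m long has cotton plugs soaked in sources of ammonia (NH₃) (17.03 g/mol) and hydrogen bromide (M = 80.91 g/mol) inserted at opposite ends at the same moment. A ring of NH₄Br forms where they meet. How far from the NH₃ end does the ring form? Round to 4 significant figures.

The fronts meet when d_NH₃ + d_HBr = L with d_NH₃/d_HBr = √(M_HBr/M_NH₃) (Graham's law). Here √(M_HBr/M_NH₃) = √(80.91/17.03) = 2.180.
With d_NH₃ + d_HBr = 1.46 m, d_HBr = 1.46/(1 + 2.180) = 0.4592 m.
d_NH₃ = 1.46 − 0.4592 = 1.001 m.

1.001 m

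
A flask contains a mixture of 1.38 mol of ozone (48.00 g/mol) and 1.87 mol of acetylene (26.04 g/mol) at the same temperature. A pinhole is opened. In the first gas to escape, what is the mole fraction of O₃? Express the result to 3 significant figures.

The effusion rate of species i is ∝ p_i/√M_i ∝ n_i/√M_i.
Mole fraction of O₃ in the effusate = (n_O₃/√M_O₃) / (n_O₃/√M_O₃ + n_C₂H₂/√M_C₂H₂)
= (1.38/√48.00) / (1.38/√48.00 + 1.87/√26.04) = 0.1992/(0.1992 + 0.3665) = 0.352.

0.352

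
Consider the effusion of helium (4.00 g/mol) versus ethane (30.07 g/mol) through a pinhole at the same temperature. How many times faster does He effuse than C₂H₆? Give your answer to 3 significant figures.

2.74

Since effusion rate ∝ 1/√M, rate_He/rate_C₂H₆ = √(M_C₂H₆/M_He) = √(30.07/4.00) = √7.518 = 2.74.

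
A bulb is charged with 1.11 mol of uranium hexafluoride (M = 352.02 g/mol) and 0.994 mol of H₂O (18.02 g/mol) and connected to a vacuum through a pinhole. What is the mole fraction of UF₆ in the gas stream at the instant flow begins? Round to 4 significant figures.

0.2017

The effusion rate of species i is ∝ p_i/√M_i ∝ n_i/√M_i.
Mole fraction of UF₆ in the effusate = (n_UF₆/√M_UF₆) / (n_UF₆/√M_UF₆ + n_H₂O/√M_H₂O)
= (1.11/√352.02) / (1.11/√352.02 + 0.994/√18.02) = 0.05916/(0.05916 + 0.2342) = 0.2017.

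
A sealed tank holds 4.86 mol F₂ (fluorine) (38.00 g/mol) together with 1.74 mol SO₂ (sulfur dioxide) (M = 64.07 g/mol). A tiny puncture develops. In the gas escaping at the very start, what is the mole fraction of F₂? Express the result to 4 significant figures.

0.7839

Effusion rate of each component ∝ n_i/√M_i (partial pressure × 1/√M).
So x_F₂ in the escaping gas = (n_F₂/√M_F₂) / Σ(n_i/√M_i)
= (4.86/√38.00) / (4.86/√38.00 + 1.74/√64.07) = 0.7884/(0.7884 + 0.2174) = 0.7839.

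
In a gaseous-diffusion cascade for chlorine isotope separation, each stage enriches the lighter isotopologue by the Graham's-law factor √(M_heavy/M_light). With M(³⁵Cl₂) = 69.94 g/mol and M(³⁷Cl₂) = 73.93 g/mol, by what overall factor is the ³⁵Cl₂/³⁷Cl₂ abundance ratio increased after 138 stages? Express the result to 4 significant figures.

The single-stage factor is √(M_heavy/M_light), so 138 stages give [√(73.93/69.94)]^138 = (73.93/69.94)^(138/2).
= 1.05705^69 = 45.98.

45.98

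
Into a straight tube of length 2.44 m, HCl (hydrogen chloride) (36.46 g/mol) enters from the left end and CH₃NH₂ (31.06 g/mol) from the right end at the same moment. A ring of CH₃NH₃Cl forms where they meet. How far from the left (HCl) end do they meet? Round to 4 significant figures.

Graham's law gives d_HCl/d_CH₃NH₂ = rate_HCl/rate_CH₃NH₂ = √(M_CH₃NH₂/M_HCl) = √(31.06/36.46) = 0.9230.
With d_HCl + d_CH₃NH₂ = 2.44 m, d_CH₃NH₂ = 2.44/(1 + 0.9230) = 1.269 m.
d_HCl = 2.44 − 1.269 = 1.171 m.

1.171 m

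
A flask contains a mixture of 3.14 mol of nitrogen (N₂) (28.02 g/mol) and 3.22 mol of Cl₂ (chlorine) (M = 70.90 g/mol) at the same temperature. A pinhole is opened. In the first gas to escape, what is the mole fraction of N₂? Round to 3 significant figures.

0.608

Rate_i ∝ x_i/√M_i (Graham's law weighted by mole fraction), so the effusate composition follows n_i/√M_i.
x_N₂(eff) = (n_N₂/√M_N₂) / (n_N₂/√M_N₂ + n_Cl₂/√M_Cl₂)
= (3.14/√28.02) / (3.14/√28.02 + 3.22/√70.90) = 0.5932/(0.5932 + 0.3824) = 0.608.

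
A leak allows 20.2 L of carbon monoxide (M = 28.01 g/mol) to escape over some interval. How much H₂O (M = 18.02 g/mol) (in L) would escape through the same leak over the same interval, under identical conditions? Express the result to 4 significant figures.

25.18 L

Since effusion rate ∝ 1/√M, rate_H₂O/rate_CO = √(M_CO/M_H₂O) = √(28.01/18.02) = √1.554 = 1.247.
So the volume for H₂O is 20.2 × 1.247 = 25.18 L.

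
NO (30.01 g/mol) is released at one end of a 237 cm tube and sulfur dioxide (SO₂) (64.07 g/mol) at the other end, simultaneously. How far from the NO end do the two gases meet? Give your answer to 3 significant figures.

141 cm

Distances travelled in equal time are proportional to diffusion rates, so d_NO/d_SO₂ = √(M_SO₂/M_NO) = √(64.07/30.01) = 1.461.
With d_NO + d_SO₂ = 237 cm, d_SO₂ = 237/(1 + 1.461) = 96.30 cm.
d_NO = 237 − 96.30 = 141 cm.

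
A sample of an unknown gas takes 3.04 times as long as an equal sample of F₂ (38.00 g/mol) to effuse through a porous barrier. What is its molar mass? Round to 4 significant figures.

From Graham's law, t_X/t_F₂ = √(M_X/M_F₂).
3.04 = √(M_X/38.00)
M_X = 38.00 × 3.04² = 38.00 × 9.242 = 351.2 g/mol

351.2 g/mol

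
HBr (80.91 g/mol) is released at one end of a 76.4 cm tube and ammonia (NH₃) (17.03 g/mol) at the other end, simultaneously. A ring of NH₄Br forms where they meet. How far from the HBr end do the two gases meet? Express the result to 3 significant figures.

24.0 cm

Distances travelled in equal time are proportional to diffusion rates, so d_HBr/d_NH₃ = √(M_NH₃/M_HBr) = √(17.03/80.91) = 0.4588.
With d_HBr + d_NH₃ = 76.4 cm, d_NH₃ = 76.4/(1 + 0.4588) = 52.37 cm.
d_HBr = 76.4 − 52.37 = 24.0 cm.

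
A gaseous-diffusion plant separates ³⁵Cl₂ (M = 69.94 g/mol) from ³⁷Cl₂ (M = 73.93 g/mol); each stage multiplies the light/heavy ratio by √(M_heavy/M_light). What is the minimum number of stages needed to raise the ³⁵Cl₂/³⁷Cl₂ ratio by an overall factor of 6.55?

With α = √(73.93/69.94) per stage, ln α = ½ ln(1.05705) = 0.02774.
Need α^N ≥ 6.55 ⇒ N ≥ ln(6.55) / ln α = 1.879 / 0.02774 = 67.75.
So at least 68 stages are needed.

68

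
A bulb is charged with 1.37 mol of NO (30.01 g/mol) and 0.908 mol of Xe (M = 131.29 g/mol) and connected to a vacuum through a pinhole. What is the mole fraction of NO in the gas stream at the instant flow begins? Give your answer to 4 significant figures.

0.7594

The effusion rate of species i is ∝ p_i/√M_i ∝ n_i/√M_i.
So x_NO in the escaping gas = (n_NO/√M_NO) / Σ(n_i/√M_i)
= (1.37/√30.01) / (1.37/√30.01 + 0.908/√131.29) = 0.2501/(0.2501 + 0.07924) = 0.7594.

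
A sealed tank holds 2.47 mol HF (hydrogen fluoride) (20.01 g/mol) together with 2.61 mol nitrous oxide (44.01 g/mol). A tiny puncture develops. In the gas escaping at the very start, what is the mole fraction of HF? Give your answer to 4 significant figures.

Rate_i ∝ x_i/√M_i (Graham's law weighted by mole fraction), so the effusate composition follows n_i/√M_i.
Mole fraction of HF in the effusate = (n_HF/√M_HF) / (n_HF/√M_HF + n_N₂O/√M_N₂O)
= (2.47/√20.01) / (2.47/√20.01 + 2.61/√44.01) = 0.5522/(0.5522 + 0.3934) = 0.5839.

0.5839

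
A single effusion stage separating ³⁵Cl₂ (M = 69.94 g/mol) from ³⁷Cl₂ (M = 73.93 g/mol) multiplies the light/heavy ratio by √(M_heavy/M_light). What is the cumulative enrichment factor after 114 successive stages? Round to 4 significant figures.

23.63

After 114 stages the ratio has grown by (√(73.93/69.94))^114 = (73.93/69.94)^(114/2).
= 1.05705^57 = 23.63.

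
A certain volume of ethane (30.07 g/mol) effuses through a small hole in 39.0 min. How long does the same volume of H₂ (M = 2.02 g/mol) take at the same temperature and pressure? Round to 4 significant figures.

10.11 min

Using Graham's law: t_H₂/t_C₂H₆ = √(M_H₂/M_C₂H₆) = √(2.02/30.07) = √0.06718 = 0.2592.
So the time for H₂ is 39.0 × 0.2592 = 10.11 min.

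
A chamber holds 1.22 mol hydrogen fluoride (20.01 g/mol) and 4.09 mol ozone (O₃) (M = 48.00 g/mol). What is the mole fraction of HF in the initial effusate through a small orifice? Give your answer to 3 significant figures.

Rate_i ∝ x_i/√M_i (Graham's law weighted by mole fraction), so the effusate composition follows n_i/√M_i.
x_HF(eff) = (n_HF/√M_HF) / (n_HF/√M_HF + n_O₃/√M_O₃)
= (1.22/√20.01) / (1.22/√20.01 + 4.09/√48.00) = 0.2727/(0.2727 + 0.5903) = 0.316.

0.316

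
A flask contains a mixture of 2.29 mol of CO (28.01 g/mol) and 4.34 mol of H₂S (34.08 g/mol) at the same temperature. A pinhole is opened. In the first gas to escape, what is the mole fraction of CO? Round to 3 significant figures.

0.368

Each component's effusion rate ∝ (its partial pressure)·(1/√M) ∝ n_i/√M_i.
x_CO(eff) = (n_CO/√M_CO) / (n_CO/√M_CO + n_H₂S/√M_H₂S)
= (2.29/√28.01) / (2.29/√28.01 + 4.34/√34.08) = 0.4327/(0.4327 + 0.7434) = 0.368.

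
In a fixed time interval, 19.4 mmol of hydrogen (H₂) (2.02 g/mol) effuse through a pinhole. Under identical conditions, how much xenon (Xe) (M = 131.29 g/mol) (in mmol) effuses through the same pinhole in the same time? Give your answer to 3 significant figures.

2.41 mmol

Using Graham's law: rate_Xe/rate_H₂ = √(M_H₂/M_Xe) = √(2.02/131.29) = √0.01539 = 0.1240.
So the amount for Xe is 19.4 × 0.1240 = 2.41 mmol.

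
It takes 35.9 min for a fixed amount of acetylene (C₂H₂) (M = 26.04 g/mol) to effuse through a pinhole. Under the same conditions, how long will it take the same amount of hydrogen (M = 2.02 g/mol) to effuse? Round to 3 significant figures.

10.0 min

Graham's law gives t_H₂/t_C₂H₂ = √(M_H₂/M_C₂H₂) = √(2.02/26.04) = √0.07757 = 0.2785.
So the time for H₂ is 35.9 × 0.2785 = 10.0 min.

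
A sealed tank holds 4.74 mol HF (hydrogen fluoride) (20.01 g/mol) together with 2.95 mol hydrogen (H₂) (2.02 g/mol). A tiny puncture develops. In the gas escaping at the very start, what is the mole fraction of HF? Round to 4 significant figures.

0.3380

The effusion rate of species i is ∝ p_i/√M_i ∝ n_i/√M_i.
x_HF(eff) = (n_HF/√M_HF) / (n_HF/√M_HF + n_H₂/√M_H₂)
= (4.74/√20.01) / (4.74/√20.01 + 2.95/√2.02) = 1.060/(1.060 + 2.076) = 0.3380.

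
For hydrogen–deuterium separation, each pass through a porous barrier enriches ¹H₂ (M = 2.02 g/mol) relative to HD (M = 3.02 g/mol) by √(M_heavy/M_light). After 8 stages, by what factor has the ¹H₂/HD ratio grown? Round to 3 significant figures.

Overall factor = α^8 with α = √(3.02/2.02), i.e. (3.02/2.02)^(8/2).
= 1.49505^4 = 5.00.

5.00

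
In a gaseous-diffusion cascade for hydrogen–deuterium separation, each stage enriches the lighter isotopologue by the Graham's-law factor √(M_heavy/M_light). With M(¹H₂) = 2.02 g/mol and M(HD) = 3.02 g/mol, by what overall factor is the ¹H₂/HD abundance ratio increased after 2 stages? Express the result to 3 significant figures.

Each stage multiplies the ratio by α = √(3.02/2.02), so after 2 stages the overall factor is α^2 = (3.02/2.02)^(2/2).
= 1.49505^1 = 1.50.

1.50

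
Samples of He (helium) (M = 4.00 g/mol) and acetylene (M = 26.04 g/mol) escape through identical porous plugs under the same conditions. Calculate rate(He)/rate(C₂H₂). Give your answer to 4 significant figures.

2.551

Graham's law gives rate_He/rate_C₂H₂ = √(M_C₂H₂/M_He) = √(26.04/4.00) = √6.510 = 2.551.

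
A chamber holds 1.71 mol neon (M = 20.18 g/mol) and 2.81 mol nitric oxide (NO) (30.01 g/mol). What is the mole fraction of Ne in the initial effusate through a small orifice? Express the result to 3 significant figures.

0.426

The effusion rate of species i is ∝ p_i/√M_i ∝ n_i/√M_i.
x_Ne(eff) = (n_Ne/√M_Ne) / (n_Ne/√M_Ne + n_NO/√M_NO)
= (1.71/√20.18) / (1.71/√20.18 + 2.81/√30.01) = 0.3807/(0.3807 + 0.5129) = 0.426.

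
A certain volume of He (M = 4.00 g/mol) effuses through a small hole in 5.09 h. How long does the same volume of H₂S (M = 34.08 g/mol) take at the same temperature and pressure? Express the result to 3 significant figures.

Using Graham's law: t_H₂S/t_He = √(M_H₂S/M_He) = √(34.08/4.00) = √8.520 = 2.919.
So the time for H₂S is 5.09 × 2.919 = 14.9 h.

14.9 h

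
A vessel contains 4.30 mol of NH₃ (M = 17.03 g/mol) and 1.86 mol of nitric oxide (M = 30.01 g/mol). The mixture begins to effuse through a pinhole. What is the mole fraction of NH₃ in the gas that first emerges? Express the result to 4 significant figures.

0.7542

Rate_i ∝ x_i/√M_i (Graham's law weighted by mole fraction), so the effusate composition follows n_i/√M_i.
Mole fraction of NH₃ in the effusate = (n_NH₃/√M_NH₃) / (n_NH₃/√M_NH₃ + n_NO/√M_NO)
= (4.30/√17.03) / (4.30/√17.03 + 1.86/√30.01) = 1.042/(1.042 + 0.3395) = 0.7542.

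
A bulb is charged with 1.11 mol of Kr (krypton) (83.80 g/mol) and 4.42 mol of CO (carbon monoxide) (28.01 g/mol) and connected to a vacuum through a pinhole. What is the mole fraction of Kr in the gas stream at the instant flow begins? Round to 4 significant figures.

0.1268

Effusion rate of each component ∝ n_i/√M_i (partial pressure × 1/√M).
So x_Kr in the escaping gas = (n_Kr/√M_Kr) / Σ(n_i/√M_i)
= (1.11/√83.80) / (1.11/√83.80 + 4.42/√28.01) = 0.1213/(0.1213 + 0.8352) = 0.1268.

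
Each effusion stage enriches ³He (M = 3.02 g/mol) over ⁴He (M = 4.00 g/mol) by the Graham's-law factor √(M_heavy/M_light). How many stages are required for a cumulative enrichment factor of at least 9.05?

16

With α = √(4.00/3.02) per stage, ln α = ½ ln(1.32450) = 0.1405.
Need α^N ≥ 9.05 ⇒ N ≥ ln(9.05) / ln α = 2.203 / 0.1405 = 15.68.
Rounding up, N = 16 stages.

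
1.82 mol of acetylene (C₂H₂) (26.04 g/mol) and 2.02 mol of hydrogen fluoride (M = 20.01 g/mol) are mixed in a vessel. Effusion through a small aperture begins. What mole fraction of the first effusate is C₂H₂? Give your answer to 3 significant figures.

The effusion rate of species i is ∝ p_i/√M_i ∝ n_i/√M_i.
So x_C₂H₂ in the escaping gas = (n_C₂H₂/√M_C₂H₂) / Σ(n_i/√M_i)
= (1.82/√26.04) / (1.82/√26.04 + 2.02/√20.01) = 0.3567/(0.3567 + 0.4516) = 0.441.

0.441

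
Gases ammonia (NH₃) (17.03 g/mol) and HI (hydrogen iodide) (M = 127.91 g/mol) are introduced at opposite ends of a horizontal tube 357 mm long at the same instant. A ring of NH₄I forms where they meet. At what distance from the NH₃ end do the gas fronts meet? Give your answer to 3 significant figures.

The fronts meet when d_NH₃ + d_HI = L with d_NH₃/d_HI = √(M_HI/M_NH₃) (Graham's law). Here √(M_HI/M_NH₃) = √(127.91/17.03) = 2.741.
With d_NH₃ + d_HI = 357 mm, d_HI = 357/(1 + 2.741) = 95.44 mm.
d_NH₃ = 357 − 95.44 = 262 mm.

262 mm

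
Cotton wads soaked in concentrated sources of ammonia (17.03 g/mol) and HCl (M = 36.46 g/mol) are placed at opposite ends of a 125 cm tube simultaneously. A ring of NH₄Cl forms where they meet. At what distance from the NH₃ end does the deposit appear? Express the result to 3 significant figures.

74.3 cm

Distances travelled in equal time are proportional to diffusion rates, so d_NH₃/d_HCl = √(M_HCl/M_NH₃) = √(36.46/17.03) = 1.463.
With d_NH₃ + d_HCl = 125 cm, d_HCl = 125/(1 + 1.463) = 50.75 cm.
d_NH₃ = 125 − 50.75 = 74.3 cm.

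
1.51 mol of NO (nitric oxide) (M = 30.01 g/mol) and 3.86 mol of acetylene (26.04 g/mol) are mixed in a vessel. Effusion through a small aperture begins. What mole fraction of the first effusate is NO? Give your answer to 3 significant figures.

Effusion rate of each component ∝ n_i/√M_i (partial pressure × 1/√M).
Mole fraction of NO in the effusate = (n_NO/√M_NO) / (n_NO/√M_NO + n_C₂H₂/√M_C₂H₂)
= (1.51/√30.01) / (1.51/√30.01 + 3.86/√26.04) = 0.2756/(0.2756 + 0.7564) = 0.267.

0.267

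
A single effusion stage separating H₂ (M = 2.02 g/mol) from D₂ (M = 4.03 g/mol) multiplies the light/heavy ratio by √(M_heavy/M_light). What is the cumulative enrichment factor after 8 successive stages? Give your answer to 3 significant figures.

15.8

Each stage multiplies the ratio by α = √(4.03/2.02), so after 8 stages the overall factor is α^8 = (4.03/2.02)^(8/2).
= 1.99505^4 = 15.8.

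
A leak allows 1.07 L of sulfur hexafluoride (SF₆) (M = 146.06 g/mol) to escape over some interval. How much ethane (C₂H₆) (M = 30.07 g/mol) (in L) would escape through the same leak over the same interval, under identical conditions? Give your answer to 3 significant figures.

From Graham's law, rate_C₂H₆/rate_SF₆ = √(M_SF₆/M_C₂H₆) = √(146.06/30.07) = √4.857 = 2.204.
So the volume for C₂H₆ is 1.07 × 2.204 = 2.36 L.

2.36 L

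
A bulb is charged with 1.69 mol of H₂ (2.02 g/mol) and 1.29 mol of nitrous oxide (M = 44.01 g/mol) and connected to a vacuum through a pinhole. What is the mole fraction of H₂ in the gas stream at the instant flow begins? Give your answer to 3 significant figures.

Each component's effusion rate ∝ (its partial pressure)·(1/√M) ∝ n_i/√M_i.
Mole fraction of H₂ in the effusate = (n_H₂/√M_H₂) / (n_H₂/√M_H₂ + n_N₂O/√M_N₂O)
= (1.69/√2.02) / (1.69/√2.02 + 1.29/√44.01) = 1.189/(1.189 + 0.1945) = 0.859.

0.859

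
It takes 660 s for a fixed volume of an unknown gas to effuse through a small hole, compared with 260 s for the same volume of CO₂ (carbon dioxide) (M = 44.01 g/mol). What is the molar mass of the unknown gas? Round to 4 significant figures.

By Graham's law, t_X/t_CO₂ = √(M_X/M_CO₂).
660/260 = 2.538 = √(M_X/44.01)
M_X = 44.01 × 2.538² = 44.01 × 6.444 = 283.6 g/mol

283.6 g/mol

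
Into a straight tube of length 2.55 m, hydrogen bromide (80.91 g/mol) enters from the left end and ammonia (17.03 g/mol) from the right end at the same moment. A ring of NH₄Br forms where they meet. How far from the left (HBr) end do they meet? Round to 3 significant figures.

In equal time, each gas travels a distance ∝ its rate ∝ 1/√M, so d_HBr/d_NH₃ = √(M_NH₃/M_HBr) = √(17.03/80.91) = 0.4588.
With d_HBr + d_NH₃ = 2.55 m, d_NH₃ = 2.55/(1 + 0.4588) = 1.748 m.
d_HBr = 2.55 − 1.748 = 0.802 m.

0.802 m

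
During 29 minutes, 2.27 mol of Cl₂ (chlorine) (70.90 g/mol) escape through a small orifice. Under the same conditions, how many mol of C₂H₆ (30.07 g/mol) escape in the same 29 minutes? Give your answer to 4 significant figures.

3.486 mol

Since effusion rate ∝ 1/√M, rate_C₂H₆/rate_Cl₂ = √(M_Cl₂/M_C₂H₆) = √(70.90/30.07) = √2.358 = 1.536.
So the amount for C₂H₆ is 2.27 × 1.536 = 3.486 mol.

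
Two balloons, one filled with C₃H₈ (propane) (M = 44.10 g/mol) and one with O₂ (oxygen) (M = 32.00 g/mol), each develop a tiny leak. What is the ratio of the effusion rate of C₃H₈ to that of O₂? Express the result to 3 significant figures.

Since effusion rate ∝ 1/√M, rate_C₃H₈/rate_O₂ = √(M_O₂/M_C₃H₈) = √(32.00/44.10) = √0.7256 = 0.852.

0.852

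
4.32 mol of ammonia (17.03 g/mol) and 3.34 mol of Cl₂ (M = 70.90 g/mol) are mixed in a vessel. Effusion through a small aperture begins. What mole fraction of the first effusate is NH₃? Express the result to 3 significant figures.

The effusion rate of species i is ∝ p_i/√M_i ∝ n_i/√M_i.
Mole fraction of NH₃ in the effusate = (n_NH₃/√M_NH₃) / (n_NH₃/√M_NH₃ + n_Cl₂/√M_Cl₂)
= (4.32/√17.03) / (4.32/√17.03 + 3.34/√70.90) = 1.047/(1.047 + 0.3967) = 0.725.

0.725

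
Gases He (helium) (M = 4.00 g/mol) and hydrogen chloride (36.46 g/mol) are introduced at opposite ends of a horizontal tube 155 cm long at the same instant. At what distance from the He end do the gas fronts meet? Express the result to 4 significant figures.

Distances travelled in equal time are proportional to diffusion rates, so d_He/d_HCl = √(M_HCl/M_He) = √(36.46/4.00) = 3.019.
With d_He + d_HCl = 155 cm, d_HCl = 155/(1 + 3.019) = 38.57 cm.
d_He = 155 − 38.57 = 116.4 cm.

116.4 cm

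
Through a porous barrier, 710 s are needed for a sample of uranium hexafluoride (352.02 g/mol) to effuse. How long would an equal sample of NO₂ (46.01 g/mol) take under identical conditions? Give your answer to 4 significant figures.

256.7 s

From Graham's law, t_NO₂/t_UF₆ = √(M_NO₂/M_UF₆) = √(46.01/352.02) = √0.1307 = 0.3615.
So the time for NO₂ is 710 × 0.3615 = 256.7 s.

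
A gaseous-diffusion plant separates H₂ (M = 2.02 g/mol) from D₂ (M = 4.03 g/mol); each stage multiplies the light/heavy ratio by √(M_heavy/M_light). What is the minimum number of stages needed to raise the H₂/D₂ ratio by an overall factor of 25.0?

10

With α = √(4.03/2.02) per stage, ln α = ½ ln(1.99505) = 0.3453.
Need α^N ≥ 25.0 ⇒ N ≥ ln(25.0) / ln α = 3.219 / 0.3453 = 9.32.
So at least 10 stages are needed.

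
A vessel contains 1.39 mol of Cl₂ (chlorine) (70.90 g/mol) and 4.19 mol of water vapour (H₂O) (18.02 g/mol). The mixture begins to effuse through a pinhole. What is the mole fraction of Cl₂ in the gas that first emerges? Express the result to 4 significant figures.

0.1433

The effusion rate of species i is ∝ p_i/√M_i ∝ n_i/√M_i.
x_Cl₂(eff) = (n_Cl₂/√M_Cl₂) / (n_Cl₂/√M_Cl₂ + n_H₂O/√M_H₂O)
= (1.39/√70.90) / (1.39/√70.90 + 4.19/√18.02) = 0.1651/(0.1651 + 0.9870) = 0.1433.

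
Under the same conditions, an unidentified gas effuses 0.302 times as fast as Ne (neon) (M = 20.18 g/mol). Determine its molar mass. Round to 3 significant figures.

Since effusion rate ∝ 1/√M, rate_X/rate_Ne = √(M_Ne/M_X).
0.302 = √(20.18/M_X)
M_X = 20.18 / 0.302² = 20.18 / 0.09120 = 221 g/mol

221 g/mol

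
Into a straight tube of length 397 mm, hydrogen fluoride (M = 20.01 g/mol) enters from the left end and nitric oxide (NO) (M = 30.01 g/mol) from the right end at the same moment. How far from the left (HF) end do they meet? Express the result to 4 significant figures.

Graham's law gives d_HF/d_NO = rate_HF/rate_NO = √(M_NO/M_HF) = √(30.01/20.01) = 1.225.
With d_HF + d_NO = 397 mm, d_NO = 397/(1 + 1.225) = 178.5 mm.
d_HF = 397 − 178.5 = 218.5 mm.

218.5 mm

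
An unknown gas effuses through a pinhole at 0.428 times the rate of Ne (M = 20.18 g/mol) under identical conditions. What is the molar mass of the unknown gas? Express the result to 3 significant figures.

110 g/mol

Graham's law gives rate_X/rate_Ne = √(M_Ne/M_X).
0.428 = √(20.18/M_X)
M_X = 20.18 / 0.428² = 20.18 / 0.1832 = 110 g/mol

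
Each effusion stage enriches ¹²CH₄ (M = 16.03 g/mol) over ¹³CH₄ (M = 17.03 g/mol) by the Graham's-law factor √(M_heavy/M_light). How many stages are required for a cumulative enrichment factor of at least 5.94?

59

With α = √(17.03/16.03) per stage, ln α = ½ ln(1.06238) = 0.03026.
Need α^N ≥ 5.94 ⇒ N ≥ ln(5.94) / ln α = 1.782 / 0.03026 = 58.89.
Minimum whole number of stages: N = 59.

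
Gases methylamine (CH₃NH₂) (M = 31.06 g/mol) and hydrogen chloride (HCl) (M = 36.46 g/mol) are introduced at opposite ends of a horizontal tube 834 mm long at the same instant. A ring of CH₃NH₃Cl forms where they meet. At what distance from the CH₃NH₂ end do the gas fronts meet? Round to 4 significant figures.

433.7 mm

Distances travelled in equal time are proportional to diffusion rates, so d_CH₃NH₂/d_HCl = √(M_HCl/M_CH₃NH₂) = √(36.46/31.06) = 1.083.
With d_CH₃NH₂ + d_HCl = 834 mm, d_HCl = 834/(1 + 1.083) = 400.3 mm.
d_CH₃NH₂ = 834 − 400.3 = 433.7 mm.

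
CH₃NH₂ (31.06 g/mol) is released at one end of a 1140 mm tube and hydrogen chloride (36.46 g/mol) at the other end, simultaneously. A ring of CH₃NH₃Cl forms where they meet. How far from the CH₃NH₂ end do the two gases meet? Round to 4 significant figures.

Graham's law gives d_CH₃NH₂/d_HCl = rate_CH₃NH₂/rate_HCl = √(M_HCl/M_CH₃NH₂) = √(36.46/31.06) = 1.083.
With d_CH₃NH₂ + d_HCl = 1140 mm, d_HCl = 1140/(1 + 1.083) = 547.2 mm.
d_CH₃NH₂ = 1140 − 547.2 = 592.8 mm.

592.8 mm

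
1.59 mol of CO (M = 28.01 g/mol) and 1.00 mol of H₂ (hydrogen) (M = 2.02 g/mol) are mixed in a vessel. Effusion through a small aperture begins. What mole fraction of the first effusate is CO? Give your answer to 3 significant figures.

Each component's effusion rate ∝ (its partial pressure)·(1/√M) ∝ n_i/√M_i.
x_CO(eff) = (n_CO/√M_CO) / (n_CO/√M_CO + n_H₂/√M_H₂)
= (1.59/√28.01) / (1.59/√28.01 + 1.00/√2.02) = 0.3004/(0.3004 + 0.7036) = 0.299.

0.299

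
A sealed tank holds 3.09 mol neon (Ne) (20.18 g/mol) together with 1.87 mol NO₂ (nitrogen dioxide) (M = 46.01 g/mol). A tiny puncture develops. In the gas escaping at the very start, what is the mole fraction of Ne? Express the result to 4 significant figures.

0.7139

Rate_i ∝ x_i/√M_i (Graham's law weighted by mole fraction), so the effusate composition follows n_i/√M_i.
So x_Ne in the escaping gas = (n_Ne/√M_Ne) / Σ(n_i/√M_i)
= (3.09/√20.18) / (3.09/√20.18 + 1.87/√46.01) = 0.6879/(0.6879 + 0.2757) = 0.7139.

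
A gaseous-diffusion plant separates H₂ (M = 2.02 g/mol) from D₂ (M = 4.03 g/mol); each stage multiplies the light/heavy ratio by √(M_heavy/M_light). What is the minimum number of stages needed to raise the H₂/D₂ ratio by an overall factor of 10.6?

7

Per stage α = (4.03/2.02)^(1/2) = 1.99505^0.5, giving ln α = 0.3453.
Need α^N ≥ 10.6 ⇒ N ≥ ln(10.6) / ln α = 2.361 / 0.3453 = 6.84.
Minimum whole number of stages: N = 7.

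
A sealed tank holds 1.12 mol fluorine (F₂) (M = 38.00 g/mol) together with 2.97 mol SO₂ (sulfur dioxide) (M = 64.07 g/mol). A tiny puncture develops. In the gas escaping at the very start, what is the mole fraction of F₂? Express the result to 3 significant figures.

Each component's effusion rate ∝ (its partial pressure)·(1/√M) ∝ n_i/√M_i.
So x_F₂ in the escaping gas = (n_F₂/√M_F₂) / Σ(n_i/√M_i)
= (1.12/√38.00) / (1.12/√38.00 + 2.97/√64.07) = 0.1817/(0.1817 + 0.3710) = 0.329.

0.329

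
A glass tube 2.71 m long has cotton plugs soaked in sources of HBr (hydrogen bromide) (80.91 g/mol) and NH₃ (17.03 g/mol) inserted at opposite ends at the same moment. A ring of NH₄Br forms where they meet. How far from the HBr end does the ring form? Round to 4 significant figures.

Distances travelled in equal time are proportional to diffusion rates, so d_HBr/d_NH₃ = √(M_NH₃/M_HBr) = √(17.03/80.91) = 0.4588.
With d_HBr + d_NH₃ = 2.71 m, d_NH₃ = 2.71/(1 + 0.4588) = 1.858 m.
d_HBr = 2.71 − 1.858 = 0.8523 m.

0.8523 m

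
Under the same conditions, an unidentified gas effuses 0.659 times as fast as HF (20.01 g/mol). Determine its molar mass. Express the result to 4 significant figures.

46.08 g/mol

Graham's law gives rate_X/rate_HF = √(M_HF/M_X).
0.659 = √(20.01/M_X)
M_X = 20.01 / 0.659² = 20.01 / 0.4343 = 46.08 g/mol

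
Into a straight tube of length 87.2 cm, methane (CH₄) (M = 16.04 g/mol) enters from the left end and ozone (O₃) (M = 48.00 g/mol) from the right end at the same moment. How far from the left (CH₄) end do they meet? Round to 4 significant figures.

The fronts meet when d_CH₄ + d_O₃ = L with d_CH₄/d_O₃ = √(M_O₃/M_CH₄) (Graham's law). Here √(M_O₃/M_CH₄) = √(48.00/16.04) = 1.730.
With d_CH₄ + d_O₃ = 87.2 cm, d_O₃ = 87.2/(1 + 1.730) = 31.94 cm.
d_CH₄ = 87.2 − 31.94 = 55.26 cm.

55.26 cm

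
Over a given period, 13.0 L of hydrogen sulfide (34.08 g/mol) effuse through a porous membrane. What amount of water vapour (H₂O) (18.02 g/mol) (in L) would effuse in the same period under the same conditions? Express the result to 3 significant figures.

17.9 L

Since effusion rate ∝ 1/√M, rate_H₂O/rate_H₂S = √(M_H₂S/M_H₂O) = √(34.08/18.02) = √1.891 = 1.375.
So the volume for H₂O is 13.0 × 1.375 = 17.9 L.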